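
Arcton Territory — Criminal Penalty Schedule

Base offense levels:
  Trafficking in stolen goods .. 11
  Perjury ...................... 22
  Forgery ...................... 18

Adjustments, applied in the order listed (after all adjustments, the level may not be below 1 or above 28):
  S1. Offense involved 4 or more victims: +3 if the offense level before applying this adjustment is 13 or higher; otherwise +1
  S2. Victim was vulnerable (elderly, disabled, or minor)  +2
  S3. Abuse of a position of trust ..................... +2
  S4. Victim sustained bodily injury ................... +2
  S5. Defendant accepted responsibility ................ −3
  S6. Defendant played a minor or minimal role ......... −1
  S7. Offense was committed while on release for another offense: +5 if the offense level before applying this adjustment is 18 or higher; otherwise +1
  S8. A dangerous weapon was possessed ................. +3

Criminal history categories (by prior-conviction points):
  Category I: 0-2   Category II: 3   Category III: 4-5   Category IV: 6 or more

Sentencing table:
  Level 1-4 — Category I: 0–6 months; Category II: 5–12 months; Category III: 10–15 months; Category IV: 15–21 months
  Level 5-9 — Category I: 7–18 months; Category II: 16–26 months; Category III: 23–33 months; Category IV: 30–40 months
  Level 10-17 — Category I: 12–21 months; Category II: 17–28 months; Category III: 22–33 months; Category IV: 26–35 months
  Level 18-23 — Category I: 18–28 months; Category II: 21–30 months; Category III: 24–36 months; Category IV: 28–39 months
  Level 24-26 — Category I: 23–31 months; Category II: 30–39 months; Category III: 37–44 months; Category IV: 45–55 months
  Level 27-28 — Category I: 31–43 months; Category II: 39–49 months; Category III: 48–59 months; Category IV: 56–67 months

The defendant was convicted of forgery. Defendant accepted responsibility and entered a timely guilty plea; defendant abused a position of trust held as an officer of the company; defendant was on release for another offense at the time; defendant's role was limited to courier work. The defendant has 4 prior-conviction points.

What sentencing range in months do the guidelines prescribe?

22-33 months

Base offense level for forgery: 18.
S3 applies: 18 + 2 = 20.
S4 does not apply.
S5 applies: 20 − 3 = 17.
S6 applies: 17 − 1 = 16.
S7 applies (level before this adjustment is 16 < 18, so +1): 16 + 1 = 17.
S8 does not apply.
Final offense level: 17.
Criminal history: 4 prior points → Category III (4-5).
Level 17 falls in the 10-17 band.
Grid: Level 10-17 × Category III = 22-33 months.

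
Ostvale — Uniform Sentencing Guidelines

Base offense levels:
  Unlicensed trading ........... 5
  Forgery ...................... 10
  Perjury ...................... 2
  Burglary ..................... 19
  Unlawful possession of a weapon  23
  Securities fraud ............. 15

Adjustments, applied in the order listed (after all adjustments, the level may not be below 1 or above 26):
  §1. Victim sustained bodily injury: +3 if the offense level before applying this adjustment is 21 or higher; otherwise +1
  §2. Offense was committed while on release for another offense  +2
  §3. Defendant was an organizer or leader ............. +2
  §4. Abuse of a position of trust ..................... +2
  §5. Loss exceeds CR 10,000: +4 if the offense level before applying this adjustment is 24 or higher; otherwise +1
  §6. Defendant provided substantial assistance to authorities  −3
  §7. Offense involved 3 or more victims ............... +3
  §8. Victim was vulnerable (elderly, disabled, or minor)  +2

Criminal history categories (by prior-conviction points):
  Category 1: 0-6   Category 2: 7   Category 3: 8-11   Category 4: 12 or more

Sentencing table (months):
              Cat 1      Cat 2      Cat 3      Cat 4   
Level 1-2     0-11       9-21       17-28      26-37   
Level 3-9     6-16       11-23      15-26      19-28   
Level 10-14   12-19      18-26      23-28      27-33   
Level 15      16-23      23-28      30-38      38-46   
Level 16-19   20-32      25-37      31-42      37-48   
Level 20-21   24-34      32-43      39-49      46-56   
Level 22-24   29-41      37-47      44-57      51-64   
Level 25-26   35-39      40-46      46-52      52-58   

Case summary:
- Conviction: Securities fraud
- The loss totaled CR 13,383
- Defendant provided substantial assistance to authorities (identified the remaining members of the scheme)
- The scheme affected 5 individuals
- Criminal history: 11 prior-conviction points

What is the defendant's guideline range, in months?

Base offense level for securities fraud: 15.
§1 does not apply.
§2 does not apply.
§3 does not apply.
§5 applies (level before this adjustment is 15 < 24, so +1): 15 + 1 = 16.
§6 applies: 16 − 3 = 13.
§7 applies: 13 + 3 = 16.
Final offense level: 16.
Criminal history: 11 prior points → Category 3 (8-11).
Level 16 falls in the 16-19 band.
Grid: Level 16-19 × Category 3 = 31-42 months.

31-42 months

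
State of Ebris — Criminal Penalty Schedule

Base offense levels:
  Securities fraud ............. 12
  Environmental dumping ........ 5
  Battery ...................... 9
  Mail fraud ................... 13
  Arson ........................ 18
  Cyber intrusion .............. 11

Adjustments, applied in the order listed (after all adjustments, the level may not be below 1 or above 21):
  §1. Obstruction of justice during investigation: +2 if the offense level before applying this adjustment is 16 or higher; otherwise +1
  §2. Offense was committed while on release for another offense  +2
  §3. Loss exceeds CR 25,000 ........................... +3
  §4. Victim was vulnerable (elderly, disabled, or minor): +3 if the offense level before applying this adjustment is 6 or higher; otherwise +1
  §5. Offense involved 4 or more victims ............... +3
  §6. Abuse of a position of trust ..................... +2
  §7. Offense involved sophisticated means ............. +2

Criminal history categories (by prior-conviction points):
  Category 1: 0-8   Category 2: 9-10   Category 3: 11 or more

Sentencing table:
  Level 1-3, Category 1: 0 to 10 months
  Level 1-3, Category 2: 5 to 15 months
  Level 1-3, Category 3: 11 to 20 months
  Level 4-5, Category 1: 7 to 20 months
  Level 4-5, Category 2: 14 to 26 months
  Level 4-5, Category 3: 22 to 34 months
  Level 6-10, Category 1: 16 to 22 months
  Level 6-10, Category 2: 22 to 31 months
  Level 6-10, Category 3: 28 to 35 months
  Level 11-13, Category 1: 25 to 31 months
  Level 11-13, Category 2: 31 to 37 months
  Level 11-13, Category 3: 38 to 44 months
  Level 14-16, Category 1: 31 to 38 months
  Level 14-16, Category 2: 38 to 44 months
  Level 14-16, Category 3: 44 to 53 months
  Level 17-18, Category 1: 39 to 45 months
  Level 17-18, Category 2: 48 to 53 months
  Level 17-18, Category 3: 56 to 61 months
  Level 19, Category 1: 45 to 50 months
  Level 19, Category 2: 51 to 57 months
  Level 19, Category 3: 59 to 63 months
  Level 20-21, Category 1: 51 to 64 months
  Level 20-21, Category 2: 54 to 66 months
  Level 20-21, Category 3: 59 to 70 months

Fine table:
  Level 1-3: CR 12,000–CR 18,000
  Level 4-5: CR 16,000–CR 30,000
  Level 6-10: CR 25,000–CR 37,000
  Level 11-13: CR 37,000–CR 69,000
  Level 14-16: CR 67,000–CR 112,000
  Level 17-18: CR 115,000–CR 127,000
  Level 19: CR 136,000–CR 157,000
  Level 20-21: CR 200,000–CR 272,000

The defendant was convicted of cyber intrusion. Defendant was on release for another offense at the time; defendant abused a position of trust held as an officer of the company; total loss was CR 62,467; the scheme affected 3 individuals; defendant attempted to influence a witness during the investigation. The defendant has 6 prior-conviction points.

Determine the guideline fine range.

Base offense level for cyber intrusion: 11.
§1 applies (level before this adjustment is 11 < 16, so +1): 11 + 1 = 12.
§2 applies: 12 + 2 = 14.
§3 applies: 14 + 3 = 17.
§6 applies: 17 + 2 = 19.
Final offense level: 19.
Level 19 falls in the 19 band.
Fine table: Level 19 → CR 136,000–CR 157,000.

CR 136,000–CR 157,000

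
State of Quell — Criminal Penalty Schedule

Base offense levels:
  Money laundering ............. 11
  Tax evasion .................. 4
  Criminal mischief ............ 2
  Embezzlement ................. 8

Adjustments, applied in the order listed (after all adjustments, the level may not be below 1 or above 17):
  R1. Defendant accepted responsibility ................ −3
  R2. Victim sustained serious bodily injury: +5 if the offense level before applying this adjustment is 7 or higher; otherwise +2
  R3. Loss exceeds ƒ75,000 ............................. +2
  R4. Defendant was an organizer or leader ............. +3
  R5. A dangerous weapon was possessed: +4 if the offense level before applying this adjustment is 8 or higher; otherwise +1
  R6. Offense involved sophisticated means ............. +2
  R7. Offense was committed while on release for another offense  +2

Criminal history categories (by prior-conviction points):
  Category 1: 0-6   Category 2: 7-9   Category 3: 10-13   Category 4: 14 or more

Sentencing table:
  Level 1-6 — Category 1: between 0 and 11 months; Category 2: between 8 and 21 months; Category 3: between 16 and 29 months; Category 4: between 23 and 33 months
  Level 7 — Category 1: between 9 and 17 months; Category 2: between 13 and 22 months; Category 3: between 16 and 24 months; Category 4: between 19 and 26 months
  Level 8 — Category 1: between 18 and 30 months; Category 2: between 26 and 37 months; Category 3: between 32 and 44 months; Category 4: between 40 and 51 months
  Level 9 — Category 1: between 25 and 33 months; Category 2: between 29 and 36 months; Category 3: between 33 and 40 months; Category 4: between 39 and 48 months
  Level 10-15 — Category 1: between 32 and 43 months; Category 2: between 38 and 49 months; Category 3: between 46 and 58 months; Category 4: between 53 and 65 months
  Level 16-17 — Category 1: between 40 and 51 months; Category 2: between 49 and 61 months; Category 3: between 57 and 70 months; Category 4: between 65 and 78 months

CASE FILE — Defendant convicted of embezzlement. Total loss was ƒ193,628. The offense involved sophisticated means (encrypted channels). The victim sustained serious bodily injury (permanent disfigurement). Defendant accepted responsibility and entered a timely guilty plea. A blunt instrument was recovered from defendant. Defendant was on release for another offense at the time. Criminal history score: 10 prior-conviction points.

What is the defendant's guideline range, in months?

Base offense level for embezzlement: 8.
R1 applies: 8 − 3 = 5.
R2 applies (level before this adjustment is 5 < 7, so +2): 5 + 2 = 7.
R3 applies: 7 + 2 = 9.
R5 applies (level before this adjustment is 9 ≥ 8, so +4): 9 + 4 = 13.
R6 applies: 13 + 2 = 15.
R7 applies: 15 + 2 = 17.
Final offense level: 17.
Criminal history: 10 prior points → Category 3 (10-13).
Level 17 falls in the 16-17 band.
Grid: Level 16-17 × Category 3 = 57-70 months.

57-70 months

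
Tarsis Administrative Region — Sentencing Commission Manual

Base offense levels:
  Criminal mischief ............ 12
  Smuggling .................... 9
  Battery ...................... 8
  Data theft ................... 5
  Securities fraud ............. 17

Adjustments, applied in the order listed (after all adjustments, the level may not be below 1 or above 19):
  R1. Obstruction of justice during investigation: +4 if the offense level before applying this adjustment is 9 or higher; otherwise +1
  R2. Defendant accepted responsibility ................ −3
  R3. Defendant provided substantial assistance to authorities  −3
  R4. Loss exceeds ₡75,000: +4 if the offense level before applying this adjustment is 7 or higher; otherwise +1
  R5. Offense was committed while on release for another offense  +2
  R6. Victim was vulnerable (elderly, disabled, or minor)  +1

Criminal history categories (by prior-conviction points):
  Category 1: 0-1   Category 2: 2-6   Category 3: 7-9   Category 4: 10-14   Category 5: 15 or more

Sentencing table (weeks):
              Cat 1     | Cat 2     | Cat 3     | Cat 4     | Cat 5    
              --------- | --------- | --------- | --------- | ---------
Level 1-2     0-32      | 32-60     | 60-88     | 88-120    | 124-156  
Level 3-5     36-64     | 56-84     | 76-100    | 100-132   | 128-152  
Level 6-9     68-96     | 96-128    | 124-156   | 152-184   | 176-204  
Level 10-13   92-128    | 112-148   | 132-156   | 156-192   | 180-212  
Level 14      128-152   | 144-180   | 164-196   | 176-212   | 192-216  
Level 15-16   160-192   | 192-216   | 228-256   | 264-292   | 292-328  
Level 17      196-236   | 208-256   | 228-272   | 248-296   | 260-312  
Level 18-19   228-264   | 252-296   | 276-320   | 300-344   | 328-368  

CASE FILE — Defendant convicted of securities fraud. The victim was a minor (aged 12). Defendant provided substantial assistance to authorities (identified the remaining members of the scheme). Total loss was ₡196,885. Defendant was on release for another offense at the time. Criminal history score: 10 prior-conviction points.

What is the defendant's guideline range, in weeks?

300-344 weeks

Base offense level for securities fraud: 17.
R3 applies: 17 − 3 = 14.
R4 applies (level before this adjustment is 14 ≥ 7, so +4): 14 + 4 = 18.
R5 applies: 18 + 2 = 20.
R6 applies: 20 + 1 = 21.
Level 21 exceeds the maximum of 19; capped at 19.
Final offense level: 19.
Criminal history: 10 prior points → Category 4 (10-14).
Level 19 falls in the 18-19 band.
Grid: Level 18-19 × Category 4 = 300-344 weeks.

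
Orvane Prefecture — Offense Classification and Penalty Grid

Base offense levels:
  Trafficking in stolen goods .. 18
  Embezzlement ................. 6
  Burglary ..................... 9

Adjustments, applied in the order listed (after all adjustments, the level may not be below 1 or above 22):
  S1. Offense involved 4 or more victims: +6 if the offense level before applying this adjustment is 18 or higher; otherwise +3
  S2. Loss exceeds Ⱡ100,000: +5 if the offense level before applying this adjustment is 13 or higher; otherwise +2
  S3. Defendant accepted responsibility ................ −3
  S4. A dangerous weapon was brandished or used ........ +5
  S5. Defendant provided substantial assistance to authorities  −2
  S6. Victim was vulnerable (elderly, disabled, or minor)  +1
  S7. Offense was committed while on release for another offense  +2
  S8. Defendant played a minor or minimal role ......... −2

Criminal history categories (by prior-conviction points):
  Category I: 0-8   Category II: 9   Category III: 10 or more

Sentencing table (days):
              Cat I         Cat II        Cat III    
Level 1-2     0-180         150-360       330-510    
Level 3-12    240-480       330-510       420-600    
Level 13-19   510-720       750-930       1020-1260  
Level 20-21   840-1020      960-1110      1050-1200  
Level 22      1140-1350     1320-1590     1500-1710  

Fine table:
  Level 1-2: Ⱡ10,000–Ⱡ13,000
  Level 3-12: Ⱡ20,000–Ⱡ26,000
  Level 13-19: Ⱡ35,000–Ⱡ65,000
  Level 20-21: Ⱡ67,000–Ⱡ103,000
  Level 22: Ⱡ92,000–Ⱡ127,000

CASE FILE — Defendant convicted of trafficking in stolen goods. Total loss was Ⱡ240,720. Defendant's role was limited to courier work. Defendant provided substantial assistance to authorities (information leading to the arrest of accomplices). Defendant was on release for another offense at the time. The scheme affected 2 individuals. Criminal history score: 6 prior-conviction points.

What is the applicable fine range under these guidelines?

Ⱡ67,000–Ⱡ103,000

Base offense level for trafficking in stolen goods: 18.
S2 applies (level before this adjustment is 18 ≥ 13, so +5): 18 + 5 = 23.
S5 applies: 23 − 2 = 21.
S7 applies: 21 + 2 = 23.
S8 applies: 23 − 2 = 21.
Final offense level: 21.
Level 21 falls in the 20-21 band.
Fine table: Level 20-21 → Ⱡ67,000–Ⱡ103,000.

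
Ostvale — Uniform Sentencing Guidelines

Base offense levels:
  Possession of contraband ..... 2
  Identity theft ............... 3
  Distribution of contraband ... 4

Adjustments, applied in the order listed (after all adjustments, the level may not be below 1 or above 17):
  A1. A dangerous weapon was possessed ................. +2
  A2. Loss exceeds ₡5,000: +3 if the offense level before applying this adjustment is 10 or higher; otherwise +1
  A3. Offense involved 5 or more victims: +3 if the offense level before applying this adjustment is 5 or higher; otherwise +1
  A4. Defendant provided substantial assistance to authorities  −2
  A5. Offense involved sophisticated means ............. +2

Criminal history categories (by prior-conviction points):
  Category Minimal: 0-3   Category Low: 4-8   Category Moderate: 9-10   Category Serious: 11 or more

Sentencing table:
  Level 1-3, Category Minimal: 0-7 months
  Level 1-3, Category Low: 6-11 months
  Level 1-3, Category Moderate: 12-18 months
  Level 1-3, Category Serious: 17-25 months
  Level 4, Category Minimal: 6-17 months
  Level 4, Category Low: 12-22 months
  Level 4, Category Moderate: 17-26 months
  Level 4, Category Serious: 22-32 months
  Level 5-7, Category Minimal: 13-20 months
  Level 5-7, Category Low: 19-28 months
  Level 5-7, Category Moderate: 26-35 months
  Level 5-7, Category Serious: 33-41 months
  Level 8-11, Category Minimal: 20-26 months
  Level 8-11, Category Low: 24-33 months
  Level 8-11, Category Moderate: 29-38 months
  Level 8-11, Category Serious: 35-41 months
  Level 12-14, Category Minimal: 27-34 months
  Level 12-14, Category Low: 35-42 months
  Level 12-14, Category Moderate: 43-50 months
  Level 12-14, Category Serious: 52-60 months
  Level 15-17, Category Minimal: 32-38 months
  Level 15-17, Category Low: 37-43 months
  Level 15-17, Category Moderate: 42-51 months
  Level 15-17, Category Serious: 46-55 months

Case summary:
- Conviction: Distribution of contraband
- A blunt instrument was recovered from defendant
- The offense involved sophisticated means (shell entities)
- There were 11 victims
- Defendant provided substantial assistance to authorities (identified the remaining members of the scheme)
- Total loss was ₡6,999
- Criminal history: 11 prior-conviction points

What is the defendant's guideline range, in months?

35-41 months

Base offense level for distribution of contraband: 4.
A1 applies: 4 + 2 = 6.
A2 applies (level before this adjustment is 6 < 10, so +1): 6 + 1 = 7.
A3 applies (level before this adjustment is 7 ≥ 5, so +3): 7 + 3 = 10.
A4 applies: 10 − 2 = 8.
A5 applies: 8 + 2 = 10.
Final offense level: 10.
Criminal history: 11 prior points → Category Serious (11+).
Level 10 falls in the 8-11 band.
Grid: Level 8-11 × Category Serious = 35-41 months.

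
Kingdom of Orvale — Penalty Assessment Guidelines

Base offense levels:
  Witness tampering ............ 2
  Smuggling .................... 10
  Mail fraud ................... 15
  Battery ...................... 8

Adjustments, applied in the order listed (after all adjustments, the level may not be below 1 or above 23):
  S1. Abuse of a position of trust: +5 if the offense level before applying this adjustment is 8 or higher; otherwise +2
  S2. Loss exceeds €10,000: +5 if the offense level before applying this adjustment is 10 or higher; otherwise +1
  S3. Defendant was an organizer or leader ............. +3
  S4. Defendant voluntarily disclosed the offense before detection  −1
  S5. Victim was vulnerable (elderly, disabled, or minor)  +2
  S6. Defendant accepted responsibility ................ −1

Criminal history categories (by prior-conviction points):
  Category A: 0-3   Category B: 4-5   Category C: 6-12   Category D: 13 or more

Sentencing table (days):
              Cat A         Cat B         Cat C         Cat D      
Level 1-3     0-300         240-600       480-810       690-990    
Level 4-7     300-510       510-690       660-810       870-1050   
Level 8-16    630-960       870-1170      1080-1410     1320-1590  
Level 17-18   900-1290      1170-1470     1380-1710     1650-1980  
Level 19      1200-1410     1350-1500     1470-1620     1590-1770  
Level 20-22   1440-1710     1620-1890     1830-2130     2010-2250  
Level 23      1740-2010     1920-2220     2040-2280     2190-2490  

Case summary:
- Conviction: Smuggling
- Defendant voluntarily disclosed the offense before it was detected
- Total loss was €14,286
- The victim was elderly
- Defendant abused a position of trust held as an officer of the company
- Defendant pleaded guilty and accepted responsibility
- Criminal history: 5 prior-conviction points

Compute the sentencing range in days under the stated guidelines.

1620-1890 days

Base offense level for smuggling: 10.
S1 applies (level before this adjustment is 10 ≥ 8, so +5): 10 + 5 = 15.
S2 applies (level before this adjustment is 15 ≥ 10, so +5): 15 + 5 = 20.
S4 applies: 20 − 1 = 19.
S5 applies: 19 + 2 = 21.
S6 applies: 21 − 1 = 20.
Final offense level: 20.
Criminal history: 5 prior points → Category B (4-5).
Level 20 falls in the 20-22 band.
Grid: Level 20-22 × Category B = 1620-1890 days.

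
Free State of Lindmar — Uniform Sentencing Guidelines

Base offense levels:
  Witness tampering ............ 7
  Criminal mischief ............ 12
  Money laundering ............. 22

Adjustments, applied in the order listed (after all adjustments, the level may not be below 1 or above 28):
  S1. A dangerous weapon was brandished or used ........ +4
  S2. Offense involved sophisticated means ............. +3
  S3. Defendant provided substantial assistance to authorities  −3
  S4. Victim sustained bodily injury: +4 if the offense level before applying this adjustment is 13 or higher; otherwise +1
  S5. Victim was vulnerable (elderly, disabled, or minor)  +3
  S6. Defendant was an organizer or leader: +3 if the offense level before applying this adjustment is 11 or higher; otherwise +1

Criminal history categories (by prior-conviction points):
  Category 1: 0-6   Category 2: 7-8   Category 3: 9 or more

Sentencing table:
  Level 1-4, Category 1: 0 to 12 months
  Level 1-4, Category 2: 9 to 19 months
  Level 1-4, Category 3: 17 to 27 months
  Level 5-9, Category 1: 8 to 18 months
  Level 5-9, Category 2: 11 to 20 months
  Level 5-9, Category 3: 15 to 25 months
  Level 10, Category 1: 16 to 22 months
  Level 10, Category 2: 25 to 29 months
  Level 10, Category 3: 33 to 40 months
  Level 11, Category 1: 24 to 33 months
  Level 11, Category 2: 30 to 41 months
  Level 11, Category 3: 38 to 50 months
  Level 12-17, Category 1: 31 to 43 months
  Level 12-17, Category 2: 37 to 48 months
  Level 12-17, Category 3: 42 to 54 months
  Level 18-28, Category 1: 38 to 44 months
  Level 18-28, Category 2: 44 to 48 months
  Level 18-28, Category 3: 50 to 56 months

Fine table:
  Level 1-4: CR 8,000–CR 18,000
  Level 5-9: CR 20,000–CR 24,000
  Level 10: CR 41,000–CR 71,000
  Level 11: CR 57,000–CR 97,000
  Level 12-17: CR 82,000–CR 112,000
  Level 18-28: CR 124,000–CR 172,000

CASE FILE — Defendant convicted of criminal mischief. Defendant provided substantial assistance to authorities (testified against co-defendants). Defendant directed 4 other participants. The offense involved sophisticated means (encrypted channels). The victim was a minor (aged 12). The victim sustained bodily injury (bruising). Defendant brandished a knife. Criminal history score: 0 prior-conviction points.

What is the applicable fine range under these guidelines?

CR 124,000–CR 172,000

Base offense level for criminal mischief: 12.
S1 applies: 12 + 4 = 16.
S2 applies: 16 + 3 = 19.
S3 applies: 19 − 3 = 16.
S4 applies (level before this adjustment is 16 ≥ 13, so +4): 16 + 4 = 20.
S5 applies: 20 + 3 = 23.
S6 applies (level before this adjustment is 23 ≥ 11, so +3): 23 + 3 = 26.
Final offense level: 26.
Level 26 falls in the 18-28 band.
Fine table: Level 18-28 → CR 124,000–CR 172,000.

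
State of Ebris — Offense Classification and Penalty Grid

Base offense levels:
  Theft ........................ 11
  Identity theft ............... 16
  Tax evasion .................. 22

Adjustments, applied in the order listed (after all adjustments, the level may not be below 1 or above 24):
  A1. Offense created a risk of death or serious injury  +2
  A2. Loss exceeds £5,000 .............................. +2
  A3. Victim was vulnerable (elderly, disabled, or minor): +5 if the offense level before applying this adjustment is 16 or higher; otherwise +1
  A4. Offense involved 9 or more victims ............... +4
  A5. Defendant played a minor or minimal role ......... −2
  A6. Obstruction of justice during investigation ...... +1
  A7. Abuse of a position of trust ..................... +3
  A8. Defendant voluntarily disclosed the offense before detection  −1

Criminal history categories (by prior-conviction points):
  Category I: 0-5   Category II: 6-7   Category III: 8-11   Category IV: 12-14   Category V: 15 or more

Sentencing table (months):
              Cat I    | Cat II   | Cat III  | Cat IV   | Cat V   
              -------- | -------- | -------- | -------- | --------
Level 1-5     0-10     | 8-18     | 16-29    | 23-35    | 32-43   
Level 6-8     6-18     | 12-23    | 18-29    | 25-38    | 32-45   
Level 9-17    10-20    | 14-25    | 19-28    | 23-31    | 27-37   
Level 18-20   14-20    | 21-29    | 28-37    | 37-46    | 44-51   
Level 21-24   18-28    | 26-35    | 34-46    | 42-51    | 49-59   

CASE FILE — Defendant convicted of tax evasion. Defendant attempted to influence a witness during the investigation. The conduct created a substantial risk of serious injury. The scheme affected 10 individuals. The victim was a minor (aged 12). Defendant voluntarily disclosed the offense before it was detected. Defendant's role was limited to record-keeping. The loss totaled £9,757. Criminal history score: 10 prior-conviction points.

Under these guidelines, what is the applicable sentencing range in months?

34-46 months

Base offense level for tax evasion: 22.
A1 applies: 22 + 2 = 24.
A2 applies: 24 + 2 = 26.
A3 applies (level before this adjustment is 26 ≥ 16, so +5): 26 + 5 = 31.
A4 applies: 31 + 4 = 35.
A5 applies: 35 − 2 = 33.
A6 applies: 33 + 1 = 34.
A7 does not apply.
A8 applies: 34 − 1 = 33.
Level 33 exceeds the maximum of 24; capped at 24.
Final offense level: 24.
Criminal history: 10 prior points → Category III (8-11).
Level 24 falls in the 21-24 band.
Grid: Level 21-24 × Category III = 34-46 months.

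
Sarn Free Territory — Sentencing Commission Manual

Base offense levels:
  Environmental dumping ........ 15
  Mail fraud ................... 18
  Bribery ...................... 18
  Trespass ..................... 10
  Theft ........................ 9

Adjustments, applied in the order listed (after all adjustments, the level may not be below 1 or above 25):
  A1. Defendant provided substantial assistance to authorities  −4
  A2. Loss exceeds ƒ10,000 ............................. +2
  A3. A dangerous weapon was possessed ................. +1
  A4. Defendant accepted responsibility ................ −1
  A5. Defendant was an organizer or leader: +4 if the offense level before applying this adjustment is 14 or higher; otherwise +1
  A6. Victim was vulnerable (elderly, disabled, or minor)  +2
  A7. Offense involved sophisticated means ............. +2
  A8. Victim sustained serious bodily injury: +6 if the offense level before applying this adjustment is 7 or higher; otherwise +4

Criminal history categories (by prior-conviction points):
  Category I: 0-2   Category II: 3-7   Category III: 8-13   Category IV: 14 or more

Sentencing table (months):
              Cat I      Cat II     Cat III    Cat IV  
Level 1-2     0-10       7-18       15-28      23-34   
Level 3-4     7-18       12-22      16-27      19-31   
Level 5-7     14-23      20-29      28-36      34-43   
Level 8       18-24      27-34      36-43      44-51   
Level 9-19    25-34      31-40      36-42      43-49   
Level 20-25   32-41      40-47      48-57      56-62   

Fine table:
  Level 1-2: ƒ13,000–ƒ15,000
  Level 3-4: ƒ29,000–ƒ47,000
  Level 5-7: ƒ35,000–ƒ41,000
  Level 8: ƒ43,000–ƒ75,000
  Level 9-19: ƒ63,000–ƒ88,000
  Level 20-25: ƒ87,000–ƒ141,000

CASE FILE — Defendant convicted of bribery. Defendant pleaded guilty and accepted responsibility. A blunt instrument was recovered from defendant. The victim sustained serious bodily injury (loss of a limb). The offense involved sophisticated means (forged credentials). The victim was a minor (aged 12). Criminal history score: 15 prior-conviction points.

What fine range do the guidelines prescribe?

ƒ87,000–ƒ141,000

Base offense level for bribery: 18.
A1 does not apply.
A2 does not apply.
A3 applies: 18 + 1 = 19.
A4 applies: 19 − 1 = 18.
A6 applies: 18 + 2 = 20.
A7 applies: 20 + 2 = 22.
A8 applies (level before this adjustment is 22 ≥ 7, so +6): 22 + 6 = 28.
Level 28 exceeds the maximum of 25; capped at 25.
Final offense level: 25.
Level 25 falls in the 20-25 band.
Fine table: Level 20-25 → ƒ87,000–ƒ141,000.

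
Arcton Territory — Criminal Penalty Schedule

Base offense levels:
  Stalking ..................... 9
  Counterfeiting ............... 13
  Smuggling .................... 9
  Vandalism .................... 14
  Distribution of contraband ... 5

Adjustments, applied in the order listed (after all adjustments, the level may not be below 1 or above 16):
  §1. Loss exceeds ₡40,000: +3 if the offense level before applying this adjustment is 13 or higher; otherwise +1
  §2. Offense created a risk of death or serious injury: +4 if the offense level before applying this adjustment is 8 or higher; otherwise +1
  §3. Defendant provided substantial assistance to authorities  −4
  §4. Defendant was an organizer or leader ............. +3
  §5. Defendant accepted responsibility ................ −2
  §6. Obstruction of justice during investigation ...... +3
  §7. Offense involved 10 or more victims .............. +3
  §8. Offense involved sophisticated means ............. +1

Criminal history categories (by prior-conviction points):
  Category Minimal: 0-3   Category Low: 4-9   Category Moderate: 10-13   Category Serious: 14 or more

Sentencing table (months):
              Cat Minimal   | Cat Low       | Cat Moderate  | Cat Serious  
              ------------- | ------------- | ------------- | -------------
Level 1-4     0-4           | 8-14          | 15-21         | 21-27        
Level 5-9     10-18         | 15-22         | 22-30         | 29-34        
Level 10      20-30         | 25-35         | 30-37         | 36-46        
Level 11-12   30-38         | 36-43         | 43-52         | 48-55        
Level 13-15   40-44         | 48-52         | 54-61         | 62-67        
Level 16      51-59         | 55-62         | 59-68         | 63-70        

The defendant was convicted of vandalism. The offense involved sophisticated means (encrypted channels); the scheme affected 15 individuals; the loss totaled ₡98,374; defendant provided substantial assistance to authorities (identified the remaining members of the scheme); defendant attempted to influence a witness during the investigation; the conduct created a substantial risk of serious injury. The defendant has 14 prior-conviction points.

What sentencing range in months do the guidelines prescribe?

Base offense level for vandalism: 14.
§1 applies (level before this adjustment is 14 ≥ 13, so +3): 14 + 3 = 17.
§2 applies (level before this adjustment is 17 ≥ 8, so +4): 17 + 4 = 21.
§3 applies: 21 − 4 = 17.
§6 applies: 17 + 3 = 20.
§7 applies: 20 + 3 = 23.
§8 applies: 23 + 1 = 24.
Level 24 exceeds the maximum of 16; capped at 16.
Final offense level: 16.
Criminal history: 14 prior points → Category Serious (14+).
Level 16 falls in the 16 band.
Grid: Level 16 × Category Serious = 63-70 months.

63-70 months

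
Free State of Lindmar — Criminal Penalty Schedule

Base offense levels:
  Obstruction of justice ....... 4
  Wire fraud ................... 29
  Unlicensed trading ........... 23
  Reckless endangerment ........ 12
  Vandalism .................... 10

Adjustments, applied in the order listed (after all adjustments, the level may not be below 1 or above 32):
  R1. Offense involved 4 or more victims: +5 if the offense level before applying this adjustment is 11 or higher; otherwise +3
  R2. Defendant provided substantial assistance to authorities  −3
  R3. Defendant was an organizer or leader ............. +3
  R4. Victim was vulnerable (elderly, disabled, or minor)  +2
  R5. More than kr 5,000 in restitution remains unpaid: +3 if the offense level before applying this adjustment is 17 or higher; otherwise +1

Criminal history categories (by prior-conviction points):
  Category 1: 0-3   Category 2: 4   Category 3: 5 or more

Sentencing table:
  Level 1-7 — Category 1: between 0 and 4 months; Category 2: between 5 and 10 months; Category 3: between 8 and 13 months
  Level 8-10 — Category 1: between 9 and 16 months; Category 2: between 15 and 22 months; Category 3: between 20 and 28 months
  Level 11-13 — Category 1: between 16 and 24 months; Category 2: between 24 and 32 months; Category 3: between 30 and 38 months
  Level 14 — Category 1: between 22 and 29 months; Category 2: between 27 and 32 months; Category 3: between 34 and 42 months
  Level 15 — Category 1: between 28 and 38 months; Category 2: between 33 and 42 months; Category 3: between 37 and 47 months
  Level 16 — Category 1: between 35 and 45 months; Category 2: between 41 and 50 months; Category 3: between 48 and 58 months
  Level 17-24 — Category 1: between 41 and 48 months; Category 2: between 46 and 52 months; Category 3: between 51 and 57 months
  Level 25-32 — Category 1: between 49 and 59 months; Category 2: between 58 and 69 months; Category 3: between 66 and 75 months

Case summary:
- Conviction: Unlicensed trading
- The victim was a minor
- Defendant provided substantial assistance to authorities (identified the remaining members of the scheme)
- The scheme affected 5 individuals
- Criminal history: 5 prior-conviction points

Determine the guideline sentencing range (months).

Base offense level for unlicensed trading: 23.
R1 applies (level before this adjustment is 23 ≥ 11, so +5): 23 + 5 = 28.
R2 applies: 28 − 3 = 25.
R4 applies: 25 + 2 = 27.
R5 does not apply.
Final offense level: 27.
Criminal history: 5 prior points → Category 3 (5+).
Level 27 falls in the 25-32 band.
Grid: Level 25-32 × Category 3 = 66-75 months.

66-75 months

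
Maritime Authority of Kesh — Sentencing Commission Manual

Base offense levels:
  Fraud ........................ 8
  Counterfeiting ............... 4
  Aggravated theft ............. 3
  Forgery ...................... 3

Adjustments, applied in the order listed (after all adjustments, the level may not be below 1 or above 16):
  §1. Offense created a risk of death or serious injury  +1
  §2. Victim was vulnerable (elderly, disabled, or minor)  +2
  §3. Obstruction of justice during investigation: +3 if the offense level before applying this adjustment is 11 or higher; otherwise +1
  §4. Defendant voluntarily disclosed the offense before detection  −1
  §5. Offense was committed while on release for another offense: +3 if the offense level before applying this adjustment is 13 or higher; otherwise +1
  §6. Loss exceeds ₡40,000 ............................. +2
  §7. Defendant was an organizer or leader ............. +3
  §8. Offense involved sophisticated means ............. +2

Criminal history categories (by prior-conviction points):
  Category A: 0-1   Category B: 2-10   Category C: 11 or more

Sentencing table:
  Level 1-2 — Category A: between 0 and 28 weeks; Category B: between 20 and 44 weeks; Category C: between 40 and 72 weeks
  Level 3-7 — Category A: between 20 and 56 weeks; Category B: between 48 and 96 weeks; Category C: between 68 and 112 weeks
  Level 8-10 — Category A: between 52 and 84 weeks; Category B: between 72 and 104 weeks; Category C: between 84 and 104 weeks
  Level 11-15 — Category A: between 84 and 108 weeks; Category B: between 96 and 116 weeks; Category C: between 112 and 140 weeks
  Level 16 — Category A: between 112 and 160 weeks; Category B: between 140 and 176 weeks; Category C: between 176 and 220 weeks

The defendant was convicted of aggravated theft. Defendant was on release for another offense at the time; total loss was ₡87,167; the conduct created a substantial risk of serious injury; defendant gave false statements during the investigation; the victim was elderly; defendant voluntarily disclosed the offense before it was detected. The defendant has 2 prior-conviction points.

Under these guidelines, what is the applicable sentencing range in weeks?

Base offense level for aggravated theft: 3.
§1 applies: 3 + 1 = 4.
§2 applies: 4 + 2 = 6.
§3 applies (level before this adjustment is 6 < 11, so +1): 6 + 1 = 7.
§4 applies: 7 − 1 = 6.
§5 applies (level before this adjustment is 6 < 13, so +1): 6 + 1 = 7.
§6 applies: 7 + 2 = 9.
Final offense level: 9.
Criminal history: 2 prior points → Category B (2-10).
Level 9 falls in the 8-10 band.
Grid: Level 8-10 × Category B = 72-104 weeks.

72-104 weeks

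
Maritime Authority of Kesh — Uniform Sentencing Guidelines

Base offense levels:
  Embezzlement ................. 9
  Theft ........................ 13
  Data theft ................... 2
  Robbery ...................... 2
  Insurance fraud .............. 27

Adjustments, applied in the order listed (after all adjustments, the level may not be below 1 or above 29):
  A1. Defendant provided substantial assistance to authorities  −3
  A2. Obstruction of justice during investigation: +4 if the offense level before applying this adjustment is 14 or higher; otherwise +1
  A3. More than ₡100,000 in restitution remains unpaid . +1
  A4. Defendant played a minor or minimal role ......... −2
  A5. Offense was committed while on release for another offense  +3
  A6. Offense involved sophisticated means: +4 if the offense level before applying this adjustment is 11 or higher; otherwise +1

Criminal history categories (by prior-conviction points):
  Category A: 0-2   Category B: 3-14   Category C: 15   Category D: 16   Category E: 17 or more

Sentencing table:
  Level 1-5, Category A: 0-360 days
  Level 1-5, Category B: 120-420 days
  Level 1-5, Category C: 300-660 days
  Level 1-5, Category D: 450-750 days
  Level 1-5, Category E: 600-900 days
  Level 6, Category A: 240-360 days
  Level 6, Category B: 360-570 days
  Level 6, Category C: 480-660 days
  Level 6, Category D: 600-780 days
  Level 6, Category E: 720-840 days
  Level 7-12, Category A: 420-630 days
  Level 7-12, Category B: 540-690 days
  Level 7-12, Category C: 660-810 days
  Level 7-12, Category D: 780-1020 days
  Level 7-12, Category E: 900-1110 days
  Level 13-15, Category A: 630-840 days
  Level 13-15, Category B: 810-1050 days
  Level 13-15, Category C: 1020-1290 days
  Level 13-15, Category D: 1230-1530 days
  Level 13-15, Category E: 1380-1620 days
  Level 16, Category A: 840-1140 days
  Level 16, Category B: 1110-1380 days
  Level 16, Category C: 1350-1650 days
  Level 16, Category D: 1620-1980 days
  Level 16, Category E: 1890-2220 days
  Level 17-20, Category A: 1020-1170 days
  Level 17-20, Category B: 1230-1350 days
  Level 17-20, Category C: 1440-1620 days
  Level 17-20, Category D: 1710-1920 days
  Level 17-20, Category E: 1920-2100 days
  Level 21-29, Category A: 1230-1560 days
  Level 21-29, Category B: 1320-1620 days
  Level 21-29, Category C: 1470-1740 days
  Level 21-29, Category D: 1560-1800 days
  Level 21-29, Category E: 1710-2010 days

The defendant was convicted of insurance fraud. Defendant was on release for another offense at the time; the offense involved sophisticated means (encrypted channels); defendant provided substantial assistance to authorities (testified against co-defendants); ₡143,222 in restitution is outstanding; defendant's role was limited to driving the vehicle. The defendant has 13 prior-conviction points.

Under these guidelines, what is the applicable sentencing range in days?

1320-1620 days

Base offense level for insurance fraud: 27.
A1 applies: 27 − 3 = 24.
A3 applies: 24 + 1 = 25.
A4 applies: 25 − 2 = 23.
A5 applies: 23 + 3 = 26.
A6 applies (level before this adjustment is 26 ≥ 11, so +4): 26 + 4 = 30.
Level 30 exceeds the maximum of 29; capped at 29.
Final offense level: 29.
Criminal history: 13 prior points → Category B (3-14).
Level 29 falls in the 21-29 band.
Grid: Level 21-29 × Category B = 1320-1620 days.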